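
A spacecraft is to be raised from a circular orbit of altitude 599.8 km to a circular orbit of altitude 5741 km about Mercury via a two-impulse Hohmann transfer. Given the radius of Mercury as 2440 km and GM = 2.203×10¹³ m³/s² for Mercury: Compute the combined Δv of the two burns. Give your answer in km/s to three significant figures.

Δv_total ≈ 0.992 km/s

r₁ = 2440 + 599.8 = 3039.8 km = 3.0398×10⁶ m.
r₂ = 2440 + 5741 = 8181.0 km = 8.1810×10⁶ m.
Transfer ellipse a_t = (r₁ + r₂)/2 = 5.610×10⁶ m.
At r₁: circular v_c1 = √(μ/r₁) = 2692 m/s; transfer-periherm v_p = √[μ(2/r₁ − 1/a_t)] = 3251 m/s.
Δv₁ = v_p − v_c1 = 558.7 m/s.
At r₂: circular v_c2 = √(μ/r₂) = 1641 m/s; transfer-apoherm v_a = √[μ(2/r₂ − 1/a_t)] = 1208 m/s.
Δv₂ = v_c2 − v_a = 433.1 m/s.
Total Δv = Δv₁ + Δv₂ = 991.8 m/s = 0.9918 km/s.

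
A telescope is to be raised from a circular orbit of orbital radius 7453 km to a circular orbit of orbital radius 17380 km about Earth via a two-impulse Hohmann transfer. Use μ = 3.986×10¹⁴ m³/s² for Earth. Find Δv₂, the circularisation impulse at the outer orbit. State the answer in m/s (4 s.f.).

Δv ≈ 1079 m/s

r₁ = 7453 km = 7.453×10⁶ m.
r₂ = 17380 km = 1.738×10⁷ m.
Transfer ellipse a_t = (r₁ + r₂)/2 = 1.242×10⁷ m.
At r₁: circular v_c1 = √(μ/r₁) = 7313 m/s; transfer-perigee v_p = √[μ(2/r₁ − 1/a_t)] = 8652 m/s.
At r₂: circular v_c2 = √(μ/r₂) = 4789 m/s; transfer-apogee v_a = √[μ(2/r₂ − 1/a_t)] = 3710 m/s.
Δv₂ = v_c2 − v_a = 1079 m/s.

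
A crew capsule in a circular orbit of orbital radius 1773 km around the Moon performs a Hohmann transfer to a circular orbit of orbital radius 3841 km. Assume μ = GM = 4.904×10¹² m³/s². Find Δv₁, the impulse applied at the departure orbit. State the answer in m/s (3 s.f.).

Δv ≈ 282 m/s

r₁ = 1773 km = 1.773×10⁶ m.
r₂ = 3841 km = 3.841×10⁶ m.
Transfer ellipse a_t = (r₁ + r₂)/2 = 2.807×10⁶ m.
At r₁: circular v_c1 = √(μ/r₁) = 1663 m/s; transfer-perilune v_p = √[μ(2/r₁ − 1/a_t)] = 1945 m/s.
Δv₁ = v_p − v_c1 = 282.3 m/s.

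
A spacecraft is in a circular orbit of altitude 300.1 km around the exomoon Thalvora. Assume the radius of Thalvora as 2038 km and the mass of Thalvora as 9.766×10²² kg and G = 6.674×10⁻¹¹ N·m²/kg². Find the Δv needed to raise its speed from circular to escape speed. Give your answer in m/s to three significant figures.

μ = GM = 6.674×10⁻¹¹ × 9.766×10²² = 6.518×10¹² m³/s².
r = 2038 + 300.1 = 2338.1 km = 2.3381×10⁶ m.
Circular speed v_c = √(μ/r) = 1670 m/s.
Escape speed v_esc = √(2μ/r) = √2 × v_c = 2361 m/s.
Δv = v_esc − v_c = 691.6 m/s.

Δv ≈ 692 m/s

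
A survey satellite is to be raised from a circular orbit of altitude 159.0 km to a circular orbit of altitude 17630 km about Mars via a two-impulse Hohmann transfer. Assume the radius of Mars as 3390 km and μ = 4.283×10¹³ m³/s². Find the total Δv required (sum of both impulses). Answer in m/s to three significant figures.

r₁ = 3390 + 159.0 = 3549.0 km = 3.5490×10⁶ m.
r₂ = 3390 + 17630 = 21020 km = 2.1020×10⁷ m.
Transfer ellipse a_t = (r₁ + r₂)/2 = 1.228×10⁷ m.
At r₁: circular v_c1 = √(μ/r₁) = 3474 m/s; transfer-periapsis v_p = √[μ(2/r₁ − 1/a_t)] = 4544 m/s.
Δv₁ = v_p − v_c1 = 1070 m/s.
At r₂: circular v_c2 = √(μ/r₂) = 1427 m/s; transfer-apoapsis v_a = √[μ(2/r₂ − 1/a_t)] = 767.2 m/s.
Δv₂ = v_c2 − v_a = 660.2 m/s.
Total Δv = Δv₁ + Δv₂ = 1730 m/s.

Δv_total ≈ 1730 m/s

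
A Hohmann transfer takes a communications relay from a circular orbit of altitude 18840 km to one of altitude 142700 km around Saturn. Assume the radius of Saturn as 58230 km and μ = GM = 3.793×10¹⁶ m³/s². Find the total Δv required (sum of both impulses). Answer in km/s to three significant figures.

Δv_total ≈ 8.00 km/s

r₁ = 58230 + 18840 = 77070 km = 7.7070×10⁷ m.
r₂ = 58230 + 142700 = 200930 km = 2.0093×10⁸ m.
Transfer ellipse a_t = (r₁ + r₂)/2 = 1.390×10⁸ m.
At r₁: circular v_c1 = √(μ/r₁) = 22180 m/s; transfer-perikrone v_p = √[μ(2/r₁ − 1/a_t)] = 26670 m/s.
Δv₁ = v_p − v_c1 = 4488 m/s.
At r₂: circular v_c2 = √(μ/r₂) = 13740 m/s; transfer-apokrone v_a = √[μ(2/r₂ − 1/a_t)] = 10230 m/s.
Δv₂ = v_c2 − v_a = 3509 m/s.
Total Δv = Δv₁ + Δv₂ = 7997 m/s = 7.997 km/s.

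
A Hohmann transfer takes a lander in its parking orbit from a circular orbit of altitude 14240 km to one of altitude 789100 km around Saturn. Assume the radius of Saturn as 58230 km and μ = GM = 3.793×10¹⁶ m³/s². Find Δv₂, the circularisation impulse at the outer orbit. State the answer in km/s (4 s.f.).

r₁ = 58230 + 14240 = 72470 km = 7.2470×10⁷ m.
r₂ = 58230 + 789100 = 847330 km = 8.4733×10⁸ m.
Transfer ellipse a_t = (r₁ + r₂)/2 = 4.599×10⁸ m.
At r₁: circular v_c1 = √(μ/r₁) = 22880 m/s; transfer-perikrone v_p = √[μ(2/r₁ − 1/a_t)] = 31050 m/s.
At r₂: circular v_c2 = √(μ/r₂) = 6691 m/s; transfer-apokrone v_a = √[μ(2/r₂ − 1/a_t)] = 2656 m/s.
Δv₂ = v_c2 − v_a = 4035 m/s.
= 4.035 km/s.

Δv ≈ 4.035 km/s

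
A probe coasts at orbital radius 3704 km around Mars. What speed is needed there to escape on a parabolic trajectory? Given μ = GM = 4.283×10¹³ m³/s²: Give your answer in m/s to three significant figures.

r = 3704 km = 3.704×10⁶ m.
Escape speed v_esc = √(2μ/r) = √(2 × 4.283×10¹³ / 3.704×10⁶) = √(2.313×10⁷) = 4809 m/s.

v_esc ≈ 4810 m/s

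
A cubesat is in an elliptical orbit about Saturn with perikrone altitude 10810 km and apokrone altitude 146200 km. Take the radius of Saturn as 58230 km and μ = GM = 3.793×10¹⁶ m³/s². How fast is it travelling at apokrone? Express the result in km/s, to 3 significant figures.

v ≈ 9.68 km/s

r_p = 58230 + 10810 = 69040 km = 6.9040×10⁷ m.
r_a = 58230 + 146200 = 204430 km = 2.0443×10⁸ m.
Semi-major axis a = (r_p + r_a)/2 = 1.3674×10⁵ km = 1.367×10⁸ m.
Vis-viva: v² = μ(2/r − 1/a) = 3.793×10¹⁶ × (9.783×10⁻⁹ − 7.313×10⁻⁹) = 9.368×10⁷ m²/s².
v = 9679 m/s = 9.679 km/s.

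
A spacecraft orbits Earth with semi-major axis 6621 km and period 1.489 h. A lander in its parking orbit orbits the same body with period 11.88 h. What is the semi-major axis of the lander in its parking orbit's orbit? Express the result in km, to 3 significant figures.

Kepler's third law: a³ ∝ T², so a₂ = a₁ (T₂/T₁)^(2/3).
T₂/T₁ = 7.979, (T₂/T₁)^(2/3) = 3.993.
a₂ = 6621 × 3.993 = 26440 km.

a₂ ≈ 26400 km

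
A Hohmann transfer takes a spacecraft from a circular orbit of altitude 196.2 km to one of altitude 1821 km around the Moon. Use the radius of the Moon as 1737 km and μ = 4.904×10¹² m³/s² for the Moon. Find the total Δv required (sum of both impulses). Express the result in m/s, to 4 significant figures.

r₁ = 1737 + 196.2 = 1933.2 km = 1.9332×10⁶ m.
r₂ = 1737 + 1821 = 3558.0 km = 3.5580×10⁶ m.
Transfer ellipse a_t = (r₁ + r₂)/2 = 2.746×10⁶ m.
At r₁: circular v_c1 = √(μ/r₁) = 1593 m/s; transfer-perilune v_p = √[μ(2/r₁ − 1/a_t)] = 1813 m/s.
Δv₁ = v_p − v_c1 = 220.4 m/s.
At r₂: circular v_c2 = √(μ/r₂) = 1174 m/s; transfer-apolune v_a = √[μ(2/r₂ − 1/a_t)] = 985.1 m/s.
Δv₂ = v_c2 − v_a = 188.9 m/s.
Total Δv = Δv₁ + Δv₂ = 409.3 m/s.

Δv_total ≈ 409.3 m/s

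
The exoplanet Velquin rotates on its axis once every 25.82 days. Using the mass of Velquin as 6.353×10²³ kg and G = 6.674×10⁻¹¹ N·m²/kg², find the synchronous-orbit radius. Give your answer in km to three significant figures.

r_sync ≈ 1.75×10⁵ km

μ = GM = 6.674×10⁻¹¹ × 6.353×10²³ = 4.240×10¹³ m³/s².
T = 25.82 days = 2.231×10⁶ s.
A synchronous orbit has period T, so by Kepler's third law a = (μT²/4π²)^(1/3).
μT²/4π² = 4.240×10¹³ × (2.231×10⁶)² / 39.48 = 5.345×10²⁴ m³.
a = 1.748×10⁸ m = 1.7484×10⁵ km.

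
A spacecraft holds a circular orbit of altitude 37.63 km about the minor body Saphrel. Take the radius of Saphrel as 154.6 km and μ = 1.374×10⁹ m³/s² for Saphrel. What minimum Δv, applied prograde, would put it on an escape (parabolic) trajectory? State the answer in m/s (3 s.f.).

r = 154.6 + 37.63 = 192.23 km = 1.9223×10⁵ m.
Circular speed v_c = √(μ/r) = 84.54 m/s.
Escape speed v_esc = √(2μ/r) = √2 × v_c = 119.6 m/s.
Δv = v_esc − v_c = 35.02 m/s.

Δv ≈ 35.0 m/s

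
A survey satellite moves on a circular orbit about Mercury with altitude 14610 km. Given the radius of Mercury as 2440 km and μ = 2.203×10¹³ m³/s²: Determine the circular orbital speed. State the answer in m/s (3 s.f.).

v ≈ 1140 m/s

r = 2440 + 14610 = 17050 km = 1.7050×10⁷ m.
For a circular orbit v = √(μ/r) = √(2.203×10¹³ / 1.705×10⁷) = √(1.292×10⁶) = 1137 m/s.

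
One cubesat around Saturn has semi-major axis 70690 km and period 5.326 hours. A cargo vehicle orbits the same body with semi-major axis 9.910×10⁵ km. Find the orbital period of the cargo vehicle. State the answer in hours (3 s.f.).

T₂ ≈ 280 hours

Kepler's third law: T² ∝ a³, so T₂ = T₁ (a₂/a₁)^(3/2).
a₂/a₁ = 14.02, (a₂/a₁)^(3/2) = 52.49.
T₂ = 5.326 × 52.49 = 279.6 hours.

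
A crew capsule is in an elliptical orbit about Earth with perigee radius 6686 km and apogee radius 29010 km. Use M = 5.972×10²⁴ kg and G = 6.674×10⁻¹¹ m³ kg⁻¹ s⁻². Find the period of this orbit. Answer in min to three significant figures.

T ≈ 396 min

μ = GM = 6.674×10⁻¹¹ × 5.972×10²⁴ = 3.986×10¹⁴ m³/s².
Semi-major axis a = (r_p + r_a)/2 = (6686.0 + 29010)/2 = 17848 km = 1.785×10⁷ m.
By Kepler's third law T = 2π√(a³/μ) = 2π × 3.777×10³ = 2.373×10⁴ s.
= 395.5 min.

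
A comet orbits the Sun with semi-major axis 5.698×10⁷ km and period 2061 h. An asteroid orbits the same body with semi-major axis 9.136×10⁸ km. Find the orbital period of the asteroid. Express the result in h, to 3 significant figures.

T₂ ≈ 1.32×10⁵ h

Kepler's third law: T² ∝ a³, so T₂ = T₁ (a₂/a₁)^(3/2).
a₂/a₁ = 16.03, (a₂/a₁)^(3/2) = 64.20.
T₂ = 2061 × 64.20 = 1.323×10⁵ h.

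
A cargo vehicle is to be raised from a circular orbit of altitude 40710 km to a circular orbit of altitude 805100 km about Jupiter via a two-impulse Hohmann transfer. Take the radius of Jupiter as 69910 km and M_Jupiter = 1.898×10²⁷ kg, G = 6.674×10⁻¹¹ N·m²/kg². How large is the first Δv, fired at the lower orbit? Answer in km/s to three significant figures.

μ = GM = 6.674×10⁻¹¹ × 1.898×10²⁷ = 1.267×10¹⁷ m³/s².
r₁ = 69910 + 40710 = 110620 km = 1.1062×10⁸ m.
r₂ = 69910 + 805100 = 875010 km = 8.7501×10⁸ m.
Transfer ellipse a_t = (r₁ + r₂)/2 = 4.928×10⁸ m.
At r₁: circular v_c1 = √(μ/r₁) = 33840 m/s; transfer-perijove v_p = √[μ(2/r₁ − 1/a_t)] = 45090 m/s.
Δv₁ = v_p − v_c1 = 11250 m/s.
= 11.25 km/s.

Δv ≈ 11.3 km/s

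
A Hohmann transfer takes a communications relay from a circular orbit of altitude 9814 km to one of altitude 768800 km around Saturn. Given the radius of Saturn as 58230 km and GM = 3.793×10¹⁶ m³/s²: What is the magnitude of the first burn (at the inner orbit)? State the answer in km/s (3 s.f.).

r₁ = 58230 + 9814 = 68044 km = 6.8044×10⁷ m.
r₂ = 58230 + 768800 = 827030 km = 8.2703×10⁸ m.
Transfer ellipse a_t = (r₁ + r₂)/2 = 4.475×10⁸ m.
At r₁: circular v_c1 = √(μ/r₁) = 23610 m/s; transfer-perikrone v_p = √[μ(2/r₁ − 1/a_t)] = 32100 m/s.
Δv₁ = v_p − v_c1 = 8485 m/s.
= 8.485 km/s.

Δv ≈ 8.49 km/s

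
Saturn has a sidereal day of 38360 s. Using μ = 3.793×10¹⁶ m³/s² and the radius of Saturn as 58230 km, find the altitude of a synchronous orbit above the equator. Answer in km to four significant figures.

A synchronous orbit has period T, so by Kepler's third law a = (μT²/4π²)^(1/3).
μT²/4π² = 3.793×10¹⁶ × (3.836×10⁴)² / 39.48 = 1.414×10²⁴ m³.
a = 1.122×10⁸ m = 1.1223×10⁵ km.
Altitude h = a − R = 1.1223×10⁵ − 58230 = 54005 km.

h_sync ≈ 54000 km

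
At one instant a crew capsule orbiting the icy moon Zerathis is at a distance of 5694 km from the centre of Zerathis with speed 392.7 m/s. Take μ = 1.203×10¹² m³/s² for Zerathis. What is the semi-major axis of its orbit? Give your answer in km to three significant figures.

r = 5.694×10⁶ m.
Specific orbital energy ε = v²/2 − μ/r = (392.7)²/2 − 1.203×10¹²/5.694×10⁶ = -1.342×10⁵ J/kg.
Since ε = −μ/(2a), a = −μ/(2ε) = 4.483×10⁶ m = 4483.2 km.

a ≈ 4480 km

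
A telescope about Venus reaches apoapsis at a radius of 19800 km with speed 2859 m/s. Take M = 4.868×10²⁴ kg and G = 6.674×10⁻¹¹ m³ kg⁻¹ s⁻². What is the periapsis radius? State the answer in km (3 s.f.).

periapsis radius ≈ 6570 km

μ = GM = 6.674×10⁻¹¹ × 4.868×10²⁴ = 3.249×10¹⁴ m³/s².
r_a = 1.980×10⁷ m.
Specific energy ε = v²/2 − μ/r = -1.232×10⁷ J/kg, so a = −μ/(2ε) = 1.318×10⁷ m.
The apsides satisfy r_p + r_a = 2a, so the periapsis radius is 2a − r_a = 6.567×10⁶ m = 6567.4 km.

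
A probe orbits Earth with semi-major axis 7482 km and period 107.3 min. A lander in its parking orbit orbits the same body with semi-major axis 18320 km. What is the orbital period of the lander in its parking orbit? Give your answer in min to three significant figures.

Kepler's third law: T² ∝ a³, so T₂ = T₁ (a₂/a₁)^(3/2).
a₂/a₁ = 2.449, (a₂/a₁)^(3/2) = 3.831.
T₂ = 107.3 × 3.831 = 411.1 min.

T₂ ≈ 411 min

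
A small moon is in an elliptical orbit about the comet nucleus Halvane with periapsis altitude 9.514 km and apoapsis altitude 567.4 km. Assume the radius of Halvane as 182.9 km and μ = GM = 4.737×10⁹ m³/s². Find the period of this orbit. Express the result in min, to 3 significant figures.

T ≈ 492 min

r_p = 182.9 + 9.514 = 192.41 km = 1.9241×10⁵ m.
r_a = 182.9 + 567.4 = 750.30 km = 7.5030×10⁵ m.
Semi-major axis a = (r_p + r_a)/2 = (192.41 + 750.30)/2 = 471.36 km = 4.714×10⁵ m.
By Kepler's third law T = 2π√(a³/μ) = 2π × 4.702×10³ = 2.954×10⁴ s.
= 492.4 min.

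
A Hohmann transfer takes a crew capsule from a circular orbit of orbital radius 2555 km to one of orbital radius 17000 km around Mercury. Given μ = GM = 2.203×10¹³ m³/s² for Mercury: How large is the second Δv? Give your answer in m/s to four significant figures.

Δv ≈ 556.4 m/s

r₁ = 2555 km = 2.555×10⁶ m.
r₂ = 17000 km = 1.700×10⁷ m.
Transfer ellipse a_t = (r₁ + r₂)/2 = 9.778×10⁶ m.
At r₁: circular v_c1 = √(μ/r₁) = 2936 m/s; transfer-periherm v_p = √[μ(2/r₁ − 1/a_t)] = 3872 m/s.
At r₂: circular v_c2 = √(μ/r₂) = 1138 m/s; transfer-apoherm v_a = √[μ(2/r₂ − 1/a_t)] = 581.9 m/s.
Δv₂ = v_c2 − v_a = 556.4 m/s.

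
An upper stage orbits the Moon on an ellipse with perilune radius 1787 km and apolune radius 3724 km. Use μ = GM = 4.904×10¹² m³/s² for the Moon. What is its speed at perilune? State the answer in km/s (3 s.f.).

Semi-major axis a = (r_p + r_a)/2 = 2755.5 km = 2.756×10⁶ m.
Vis-viva: v² = μ(2/r − 1/a) = 4.904×10¹² × (1.119×10⁻⁶ − 3.629×10⁻⁷) = 3.709×10⁶ m²/s².
v = 1926 m/s = 1.926 km/s.

v ≈ 1.93 km/s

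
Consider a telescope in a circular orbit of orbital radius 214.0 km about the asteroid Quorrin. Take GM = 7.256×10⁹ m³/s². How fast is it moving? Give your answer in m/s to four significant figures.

r = 214.0 km = 2.140×10⁵ m.
For a circular orbit v = √(μ/r) = √(7.256×10⁹ / 2.140×10⁵) = √(3.391×10⁴) = 184.1 m/s.

v ≈ 184.1 m/s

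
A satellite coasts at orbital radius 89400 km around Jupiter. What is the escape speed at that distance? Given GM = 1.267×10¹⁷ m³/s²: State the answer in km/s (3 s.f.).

r = 89400 km = 8.940×10⁷ m.
Escape speed v_esc = √(2μ/r) = √(2 × 1.267×10¹⁷ / 8.940×10⁷) = √(2.834×10⁹) = 53240 m/s.
= 53.24 km/s.

v_esc ≈ 53.2 km/s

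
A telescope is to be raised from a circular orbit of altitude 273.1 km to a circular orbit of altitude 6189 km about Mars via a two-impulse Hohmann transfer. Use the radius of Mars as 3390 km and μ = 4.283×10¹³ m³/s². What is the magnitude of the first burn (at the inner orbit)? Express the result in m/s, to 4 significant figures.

Δv ≈ 693.5 m/s

r₁ = 3390 + 273.1 = 3663.1 km = 3.6631×10⁶ m.
r₂ = 3390 + 6189 = 9579.0 km = 9.5790×10⁶ m.
Transfer ellipse a_t = (r₁ + r₂)/2 = 6.621×10⁶ m.
At r₁: circular v_c1 = √(μ/r₁) = 3419 m/s; transfer-periapsis v_p = √[μ(2/r₁ − 1/a_t)] = 4113 m/s.
Δv₁ = v_p − v_c1 = 693.5 m/s.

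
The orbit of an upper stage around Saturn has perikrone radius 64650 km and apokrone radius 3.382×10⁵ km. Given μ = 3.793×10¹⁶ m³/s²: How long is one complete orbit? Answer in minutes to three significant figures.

T ≈ 1540 minutes

Semi-major axis a = (r_p + r_a)/2 = (64650 + 3.3820×10⁵)/2 = 2.0142×10⁵ km = 2.014×10⁸ m.
By Kepler's third law T = 2π√(a³/μ) = 2π × 1.468×10⁴ = 9.223×10⁴ s.
= 1537 minutes.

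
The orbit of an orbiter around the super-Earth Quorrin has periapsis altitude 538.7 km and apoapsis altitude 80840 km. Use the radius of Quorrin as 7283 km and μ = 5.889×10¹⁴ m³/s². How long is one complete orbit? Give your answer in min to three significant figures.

r_p = 7283 + 538.7 = 7821.7 km = 7.8217×10⁶ m.
r_a = 7283 + 80840 = 88123 km = 8.8123×10⁷ m.
Semi-major axis a = (r_p + r_a)/2 = (7821.7 + 88123)/2 = 47972 km = 4.797×10⁷ m.
By Kepler's third law T = 2π√(a³/μ) = 2π × 1.369×10⁴ = 8.603×10⁴ s.
= 1434 min.

T ≈ 1430 min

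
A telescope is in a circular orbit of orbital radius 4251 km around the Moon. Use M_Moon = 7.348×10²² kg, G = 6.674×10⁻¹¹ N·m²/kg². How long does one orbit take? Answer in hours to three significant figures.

μ = GM = 6.674×10⁻¹¹ × 7.348×10²² = 4.904×10¹² m³/s².
r = 4251 km = 4.251×10⁶ m.
Kepler's third law: T = 2π√(r³/μ) = 2π√((4.251×10⁶)³ / 4.904×10¹²).
r³/μ = 1.566×10⁷ s², so T = 2π × 3.958×10³ = 2.487×10⁴ s.
Converting: 2.487×10⁴ s ÷ 3600 = 6.908 hours.

T ≈ 6.91 hours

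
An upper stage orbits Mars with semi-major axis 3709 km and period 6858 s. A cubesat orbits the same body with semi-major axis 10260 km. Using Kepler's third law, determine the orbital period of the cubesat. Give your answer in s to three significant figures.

Kepler's third law: T² ∝ a³, so T₂ = T₁ (a₂/a₁)^(3/2).
a₂/a₁ = 2.766, (a₂/a₁)^(3/2) = 4.601.
T₂ = 6858 × 4.601 = 31550 s.

T₂ ≈ 31600 s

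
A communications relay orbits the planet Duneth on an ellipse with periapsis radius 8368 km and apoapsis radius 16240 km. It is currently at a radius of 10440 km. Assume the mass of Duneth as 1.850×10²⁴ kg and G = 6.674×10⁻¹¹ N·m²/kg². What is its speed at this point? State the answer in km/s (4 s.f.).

μ = GM = 6.674×10⁻¹¹ × 1.850×10²⁴ = 1.235×10¹⁴ m³/s².
Semi-major axis a = (r_p + r_a)/2 = 12304 km = 1.230×10⁷ m.
Vis-viva: v² = μ(2/r − 1/a) = 1.235×10¹⁴ × (1.916×10⁻⁷ − 8.127×10⁻⁸) = 1.362×10⁷ m²/s².
v = 3690 m/s = 3.690 km/s.

v ≈ 3.690 km/s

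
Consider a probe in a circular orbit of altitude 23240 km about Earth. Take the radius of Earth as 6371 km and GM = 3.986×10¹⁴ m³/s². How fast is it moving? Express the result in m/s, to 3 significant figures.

r = 6371 + 23240 = 29611 km = 2.9611×10⁷ m.
For a circular orbit v = √(μ/r) = √(3.986×10¹⁴ / 2.961×10⁷) = √(1.346×10⁷) = 3669 m/s.

v ≈ 3670 m/s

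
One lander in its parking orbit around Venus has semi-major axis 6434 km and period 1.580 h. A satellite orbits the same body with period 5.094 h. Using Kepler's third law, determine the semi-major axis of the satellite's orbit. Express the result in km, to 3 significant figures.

a₂ ≈ 14000 km

Kepler's third law: a³ ∝ T², so a₂ = a₁ (T₂/T₁)^(2/3).
T₂/T₁ = 3.224, (T₂/T₁)^(2/3) = 2.182.
a₂ = 6434 × 2.182 = 14040 km.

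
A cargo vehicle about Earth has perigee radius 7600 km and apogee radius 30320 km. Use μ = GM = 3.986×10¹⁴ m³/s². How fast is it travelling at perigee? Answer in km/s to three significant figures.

Semi-major axis a = (r_p + r_a)/2 = 18960 km = 1.896×10⁷ m.
Vis-viva: v² = μ(2/r − 1/a) = 3.986×10¹⁴ × (2.632×10⁻⁷ − 5.274×10⁻⁸) = 8.387×10⁷ m²/s².
v = 9158 m/s = 9.158 km/s.

v ≈ 9.16 km/s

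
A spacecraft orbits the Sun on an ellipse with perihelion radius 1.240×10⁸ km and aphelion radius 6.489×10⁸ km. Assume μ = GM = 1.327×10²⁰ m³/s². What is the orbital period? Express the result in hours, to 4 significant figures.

Semi-major axis a = (r_p + r_a)/2 = (1.2400×10⁸ + 6.4890×10⁸)/2 = 3.8645×10⁸ km = 3.864×10¹¹ m.
By Kepler's third law T = 2π√(a³/μ) = 2π × 2.085×10⁷ = 1.310×10⁸ s.
= 36400 hours.

T ≈ 36400 hours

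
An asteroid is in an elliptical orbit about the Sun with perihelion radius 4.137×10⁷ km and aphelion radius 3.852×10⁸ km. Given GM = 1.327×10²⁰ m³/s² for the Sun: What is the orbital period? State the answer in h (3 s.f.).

Semi-major axis a = (r_p + r_a)/2 = (4.1370×10⁷ + 3.8520×10⁸)/2 = 2.1328×10⁸ km = 2.133×10¹¹ m.
By Kepler's third law T = 2π√(a³/μ) = 2π × 8.551×10⁶ = 5.373×10⁷ s.
= 14920 h.

T ≈ 14900 h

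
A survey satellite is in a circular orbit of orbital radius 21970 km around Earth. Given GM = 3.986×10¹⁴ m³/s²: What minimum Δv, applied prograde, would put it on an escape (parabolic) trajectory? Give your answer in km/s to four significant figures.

r = 21970 km = 2.197×10⁷ m.
Circular speed v_c = √(μ/r) = 4259 m/s.
Escape speed v_esc = √(2μ/r) = √2 × v_c = 6024 m/s.
Δv = v_esc − v_c = 1764 m/s = 1.764 km/s.

Δv ≈ 1.764 km/s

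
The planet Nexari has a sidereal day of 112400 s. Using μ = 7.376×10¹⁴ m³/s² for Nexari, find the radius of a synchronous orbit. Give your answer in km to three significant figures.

A synchronous orbit has period T, so by Kepler's third law a = (μT²/4π²)^(1/3).
μT²/4π² = 7.376×10¹⁴ × (1.124×10⁵)² / 39.48 = 2.360×10²³ m³.
a = 6.180×10⁷ m = 61801 km.

r_sync ≈ 61800 km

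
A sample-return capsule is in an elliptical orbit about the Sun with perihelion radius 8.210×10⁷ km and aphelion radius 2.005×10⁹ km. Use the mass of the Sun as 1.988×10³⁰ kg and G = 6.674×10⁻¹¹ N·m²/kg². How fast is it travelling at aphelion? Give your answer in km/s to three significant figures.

v ≈ 2.28 km/s

μ = GM = 6.674×10⁻¹¹ × 1.988×10³⁰ = 1.327×10²⁰ m³/s².
Semi-major axis a = (r_p + r_a)/2 = 1.0436×10⁹ km = 1.044×10¹² m.
Vis-viva: v² = μ(2/r − 1/a) = 1.327×10²⁰ × (9.975×10⁻¹³ − 9.583×10⁻¹³) = 5.206×10⁶ m²/s².
v = 2282 m/s = 2.282 km/s.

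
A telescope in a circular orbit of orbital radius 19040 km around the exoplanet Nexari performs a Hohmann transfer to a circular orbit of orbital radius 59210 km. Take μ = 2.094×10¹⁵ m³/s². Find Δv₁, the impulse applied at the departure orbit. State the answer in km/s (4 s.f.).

Δv ≈ 2.414 km/s

r₁ = 19040 km = 1.904×10⁷ m.
r₂ = 59210 km = 5.921×10⁷ m.
Transfer ellipse a_t = (r₁ + r₂)/2 = 3.912×10⁷ m.
At r₁: circular v_c1 = √(μ/r₁) = 10490 m/s; transfer-periapsis v_p = √[μ(2/r₁ − 1/a_t)] = 12900 m/s.
Δv₁ = v_p − v_c1 = 2414 m/s.
= 2.414 km/s.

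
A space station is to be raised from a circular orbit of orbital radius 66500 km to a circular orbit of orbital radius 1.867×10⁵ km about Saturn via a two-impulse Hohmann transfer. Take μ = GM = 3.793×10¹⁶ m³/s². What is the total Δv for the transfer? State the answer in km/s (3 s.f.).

Δv_total ≈ 9.04 km/s

r₁ = 66500 km = 6.650×10⁷ m.
r₂ = 1.867×10⁵ km = 1.867×10⁸ m.
Transfer ellipse a_t = (r₁ + r₂)/2 = 1.266×10⁸ m.
At r₁: circular v_c1 = √(μ/r₁) = 23880 m/s; transfer-perikrone v_p = √[μ(2/r₁ − 1/a_t)] = 29000 m/s.
Δv₁ = v_p − v_c1 = 5120 m/s.
At r₂: circular v_c2 = √(μ/r₂) = 14250 m/s; transfer-apokrone v_a = √[μ(2/r₂ − 1/a_t)] = 10330 m/s.
Δv₂ = v_c2 − v_a = 3923 m/s.
Total Δv = Δv₁ + Δv₂ = 9043 m/s = 9.043 km/s.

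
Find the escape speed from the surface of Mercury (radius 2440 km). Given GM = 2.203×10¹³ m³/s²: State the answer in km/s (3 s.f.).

r = R = 2.440×10⁶ m.
Escape speed v_esc = √(2μ/r) = √(2 × 2.203×10¹³ / 2.440×10⁶) = √(1.806×10⁷) = 4249 m/s.
= 4.249 km/s.

v_esc ≈ 4.25 km/s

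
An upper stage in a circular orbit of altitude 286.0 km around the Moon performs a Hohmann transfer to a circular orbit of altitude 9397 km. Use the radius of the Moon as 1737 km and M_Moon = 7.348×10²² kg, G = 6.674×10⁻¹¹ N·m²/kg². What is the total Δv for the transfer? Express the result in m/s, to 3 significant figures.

μ = GM = 6.674×10⁻¹¹ × 7.348×10²² = 4.904×10¹² m³/s².
r₁ = 1737 + 286.0 = 2023.0 km = 2.0230×10⁶ m.
r₂ = 1737 + 9397 = 11134 km = 1.1134×10⁷ m.
Transfer ellipse a_t = (r₁ + r₂)/2 = 6.578×10⁶ m.
At r₁: circular v_c1 = √(μ/r₁) = 1557 m/s; transfer-perilune v_p = √[μ(2/r₁ − 1/a_t)] = 2026 m/s.
Δv₁ = v_p − v_c1 = 468.6 m/s.
At r₂: circular v_c2 = √(μ/r₂) = 663.7 m/s; transfer-apolune v_a = √[μ(2/r₂ − 1/a_t)] = 368.0 m/s.
Δv₂ = v_c2 − v_a = 295.6 m/s.
Total Δv = Δv₁ + Δv₂ = 764.2 m/s.

Δv_total ≈ 764 m/s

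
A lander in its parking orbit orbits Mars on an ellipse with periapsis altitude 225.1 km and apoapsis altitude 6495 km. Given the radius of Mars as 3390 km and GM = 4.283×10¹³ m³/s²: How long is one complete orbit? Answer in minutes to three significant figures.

r_p = 3390 + 225.1 = 3615.1 km = 3.6151×10⁶ m.
r_a = 3390 + 6495 = 9885.0 km = 9.8850×10⁶ m.
Semi-major axis a = (r_p + r_a)/2 = (3615.1 + 9885.0)/2 = 6750.1 km = 6.750×10⁶ m.
By Kepler's third law T = 2π√(a³/μ) = 2π × 2.680×10³ = 1.684×10⁴ s.
= 280.6 minutes.

T ≈ 281 minutes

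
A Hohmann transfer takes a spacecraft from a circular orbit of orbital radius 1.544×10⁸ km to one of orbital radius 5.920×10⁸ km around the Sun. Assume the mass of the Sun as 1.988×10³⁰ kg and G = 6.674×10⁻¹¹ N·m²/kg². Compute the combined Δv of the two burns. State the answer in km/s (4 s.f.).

Δv_total ≈ 12.95 km/s

μ = GM = 6.674×10⁻¹¹ × 1.988×10³⁰ = 1.327×10²⁰ m³/s².
r₁ = 1.544×10⁸ km = 1.544×10¹¹ m.
r₂ = 5.920×10⁸ km = 5.920×10¹¹ m.
Transfer ellipse a_t = (r₁ + r₂)/2 = 3.732×10¹¹ m.
At r₁: circular v_c1 = √(μ/r₁) = 29310 m/s; transfer-perihelion v_p = √[μ(2/r₁ − 1/a_t)] = 36920 m/s.
Δv₁ = v_p − v_c1 = 7606 m/s.
At r₂: circular v_c2 = √(μ/r₂) = 14970 m/s; transfer-aphelion v_a = √[μ(2/r₂ − 1/a_t)] = 9629 m/s.
Δv₂ = v_c2 − v_a = 5341 m/s.
Total Δv = Δv₁ + Δv₂ = 12950 m/s = 12.95 km/s.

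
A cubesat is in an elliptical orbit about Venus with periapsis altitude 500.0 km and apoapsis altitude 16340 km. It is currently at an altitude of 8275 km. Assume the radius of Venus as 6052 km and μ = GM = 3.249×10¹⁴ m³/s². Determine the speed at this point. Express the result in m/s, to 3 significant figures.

v ≈ 4790 m/s

r_p = 6052 + 500.0 = 6552.0 km = 6.5520×10⁶ m.
r_a = 6052 + 16340 = 22392 km = 2.2392×10⁷ m.
r = 6052 + 8275 = 14327 km = 1.433×10⁷ m.
Semi-major axis a = (r_p + r_a)/2 = 14472 km = 1.447×10⁷ m.
Vis-viva: v² = μ(2/r − 1/a) = 3.249×10¹⁴ × (1.396×10⁻⁷ − 6.910×10⁻⁸) = 2.290×10⁷ m²/s².
v = 4786 m/s.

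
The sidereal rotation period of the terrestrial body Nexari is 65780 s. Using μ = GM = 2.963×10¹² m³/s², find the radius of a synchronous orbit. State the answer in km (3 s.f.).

r_sync ≈ 6870 km

A synchronous orbit has period T, so by Kepler's third law a = (μT²/4π²)^(1/3).
μT²/4π² = 2.963×10¹² × (6.578×10⁴)² / 39.48 = 3.248×10²⁰ m³.
a = 6.874×10⁶ m = 6873.6 km.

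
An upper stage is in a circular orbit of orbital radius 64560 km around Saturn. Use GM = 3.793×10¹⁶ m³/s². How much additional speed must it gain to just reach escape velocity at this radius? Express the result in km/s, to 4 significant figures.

r = 64560 km = 6.456×10⁷ m.
Circular speed v_c = √(μ/r) = 24240 m/s.
Escape speed v_esc = √(2μ/r) = √2 × v_c = 34280 m/s.
Δv = v_esc − v_c = 10040 m/s = 10.04 km/s.

Δv ≈ 10.04 km/s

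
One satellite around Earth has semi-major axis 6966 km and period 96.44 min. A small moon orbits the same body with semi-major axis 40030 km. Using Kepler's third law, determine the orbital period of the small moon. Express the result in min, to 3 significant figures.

Kepler's third law: T² ∝ a³, so T₂ = T₁ (a₂/a₁)^(3/2).
a₂/a₁ = 5.746, (a₂/a₁)^(3/2) = 13.78.
T₂ = 96.44 × 13.78 = 1328 min.

T₂ ≈ 1330 min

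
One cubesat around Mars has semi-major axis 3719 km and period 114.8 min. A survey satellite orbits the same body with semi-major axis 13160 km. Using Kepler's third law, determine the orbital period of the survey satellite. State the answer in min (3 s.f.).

Kepler's third law: T² ∝ a³, so T₂ = T₁ (a₂/a₁)^(3/2).
a₂/a₁ = 3.539, (a₂/a₁)^(3/2) = 6.656.
T₂ = 114.8 × 6.656 = 764.2 min.

T₂ ≈ 764 min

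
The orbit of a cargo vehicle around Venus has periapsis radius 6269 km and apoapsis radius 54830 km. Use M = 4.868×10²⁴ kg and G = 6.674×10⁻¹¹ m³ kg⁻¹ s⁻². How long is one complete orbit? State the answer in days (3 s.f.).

T ≈ 0.681 days

μ = GM = 6.674×10⁻¹¹ × 4.868×10²⁴ = 3.249×10¹⁴ m³/s².
Semi-major axis a = (r_p + r_a)/2 = (6269.0 + 54830)/2 = 30550 km = 3.055×10⁷ m.
By Kepler's third law T = 2π√(a³/μ) = 2π × 9.368×10³ = 5.886×10⁴ s.
= 0.6812 days.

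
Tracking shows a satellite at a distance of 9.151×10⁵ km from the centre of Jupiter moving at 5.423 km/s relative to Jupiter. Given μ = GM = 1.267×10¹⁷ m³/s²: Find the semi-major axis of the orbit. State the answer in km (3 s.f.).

a ≈ 5.12×10⁵ km

r = 9.151×10⁸ m.
Specific orbital energy ε = v²/2 − μ/r = (5423)²/2 − 1.267×10¹⁷/9.151×10⁸ = -1.238×10⁸ J/kg.
Since ε = −μ/(2a), a = −μ/(2ε) = 5.119×10⁸ m = 5.1192×10⁵ km.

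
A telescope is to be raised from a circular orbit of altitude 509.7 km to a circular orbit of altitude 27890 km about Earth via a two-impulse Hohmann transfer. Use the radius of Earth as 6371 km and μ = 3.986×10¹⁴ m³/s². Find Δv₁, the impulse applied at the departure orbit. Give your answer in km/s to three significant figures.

r₁ = 6371 + 509.7 = 6880.7 km = 6.8807×10⁶ m.
r₂ = 6371 + 27890 = 34261 km = 3.4261×10⁷ m.
Transfer ellipse a_t = (r₁ + r₂)/2 = 2.057×10⁷ m.
At r₁: circular v_c1 = √(μ/r₁) = 7611 m/s; transfer-perigee v_p = √[μ(2/r₁ − 1/a_t)] = 9823 m/s.
Δv₁ = v_p − v_c1 = 2211 m/s.
= 2.211 km/s.

Δv ≈ 2.21 km/s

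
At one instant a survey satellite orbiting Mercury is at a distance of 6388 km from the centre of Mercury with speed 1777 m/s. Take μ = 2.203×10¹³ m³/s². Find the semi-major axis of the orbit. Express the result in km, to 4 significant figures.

r = 6.388×10⁶ m.
Vis-viva rearranged: 1/a = 2/r − v²/μ = 3.131×10⁻⁷ − 1.433×10⁻⁷ = 1.697×10⁻⁷ m⁻¹.
a = 5.891×10⁶ m = 5891.0 km.

a ≈ 5891 km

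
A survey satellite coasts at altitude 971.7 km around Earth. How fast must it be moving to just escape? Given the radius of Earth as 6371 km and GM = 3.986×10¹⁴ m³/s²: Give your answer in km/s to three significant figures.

r = 6371 + 971.7 = 7342.7 km = 7.3427×10⁶ m.
Escape speed v_esc = √(2μ/r) = √(2 × 3.986×10¹⁴ / 7.343×10⁶) = √(1.086×10⁸) = 10420 m/s.
= 10.42 km/s.

v_esc ≈ 10.4 km/s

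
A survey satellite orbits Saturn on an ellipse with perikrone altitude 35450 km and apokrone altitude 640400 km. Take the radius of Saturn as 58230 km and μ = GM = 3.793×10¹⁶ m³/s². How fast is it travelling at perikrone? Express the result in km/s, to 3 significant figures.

r_p = 58230 + 35450 = 93680 km = 9.3680×10⁷ m.
r_a = 58230 + 640400 = 698630 km = 6.9863×10⁸ m.
Semi-major axis a = (r_p + r_a)/2 = 3.9616×10⁵ km = 3.962×10⁸ m.
Vis-viva: v² = μ(2/r − 1/a) = 3.793×10¹⁶ × (2.135×10⁻⁸ − 2.524×10⁻⁹) = 7.140×10⁸ m²/s².
v = 26720 m/s = 26.72 km/s.

v ≈ 26.7 km/s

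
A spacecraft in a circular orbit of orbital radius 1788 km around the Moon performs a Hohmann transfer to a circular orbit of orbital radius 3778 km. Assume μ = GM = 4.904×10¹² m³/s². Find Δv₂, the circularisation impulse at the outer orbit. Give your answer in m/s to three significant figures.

Δv ≈ 226 m/s

r₁ = 1788 km = 1.788×10⁶ m.
r₂ = 3778 km = 3.778×10⁶ m.
Transfer ellipse a_t = (r₁ + r₂)/2 = 2.783×10⁶ m.
At r₁: circular v_c1 = √(μ/r₁) = 1656 m/s; transfer-perilune v_p = √[μ(2/r₁ − 1/a_t)] = 1930 m/s.
At r₂: circular v_c2 = √(μ/r₂) = 1139 m/s; transfer-apolune v_a = √[μ(2/r₂ − 1/a_t)] = 913.2 m/s.
Δv₂ = v_c2 − v_a = 226.1 m/s.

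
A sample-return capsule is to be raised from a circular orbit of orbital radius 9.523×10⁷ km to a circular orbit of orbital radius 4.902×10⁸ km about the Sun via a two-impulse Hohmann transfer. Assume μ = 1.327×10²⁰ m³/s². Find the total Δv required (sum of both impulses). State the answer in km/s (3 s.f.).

r₁ = 9.523×10⁷ km = 9.523×10¹⁰ m.
r₂ = 4.902×10⁸ km = 4.902×10¹¹ m.
Transfer ellipse a_t = (r₁ + r₂)/2 = 2.927×10¹¹ m.
At r₁: circular v_c1 = √(μ/r₁) = 37330 m/s; transfer-perihelion v_p = √[μ(2/r₁ − 1/a_t)] = 48310 m/s.
Δv₁ = v_p − v_c1 = 10980 m/s.
At r₂: circular v_c2 = √(μ/r₂) = 16450 m/s; transfer-aphelion v_a = √[μ(2/r₂ − 1/a_t)] = 9385 m/s.
Δv₂ = v_c2 − v_a = 7069 m/s.
Total Δv = Δv₁ + Δv₂ = 18050 m/s = 18.05 km/s.

Δv_total ≈ 18.0 km/s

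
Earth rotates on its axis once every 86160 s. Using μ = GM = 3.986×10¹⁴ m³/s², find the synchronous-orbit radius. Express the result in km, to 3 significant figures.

A synchronous orbit has period T, so by Kepler's third law a = (μT²/4π²)^(1/3).
μT²/4π² = 3.986×10¹⁴ × (8.616×10⁴)² / 39.48 = 7.495×10²² m³.
a = 4.216×10⁷ m = 42163 km.

r_sync ≈ 42200 km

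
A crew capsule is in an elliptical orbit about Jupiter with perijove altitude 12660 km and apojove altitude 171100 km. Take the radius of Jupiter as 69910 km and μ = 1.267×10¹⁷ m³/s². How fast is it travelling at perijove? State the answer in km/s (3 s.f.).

v ≈ 47.8 km/s

r_p = 69910 + 12660 = 82570 km = 8.2570×10⁷ m.
r_a = 69910 + 171100 = 241010 km = 2.4101×10⁸ m.
Semi-major axis a = (r_p + r_a)/2 = 1.6179×10⁵ km = 1.618×10⁸ m.
Vis-viva: v² = μ(2/r − 1/a) = 1.267×10¹⁷ × (2.422×10⁻⁸ − 6.181×10⁻⁹) = 2.286×10⁹ m²/s².
v = 47810 m/s = 47.81 km/s.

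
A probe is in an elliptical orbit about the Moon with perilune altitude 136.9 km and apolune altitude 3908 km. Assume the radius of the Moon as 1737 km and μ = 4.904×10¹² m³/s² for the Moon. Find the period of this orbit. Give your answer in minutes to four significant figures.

T ≈ 344.7 minutes

r_p = 1737 + 136.9 = 1873.9 km = 1.8739×10⁶ m.
r_a = 1737 + 3908 = 5645.0 km = 5.6450×10⁶ m.
Semi-major axis a = (r_p + r_a)/2 = (1873.9 + 5645.0)/2 = 3759.4 km = 3.759×10⁶ m.
By Kepler's third law T = 2π√(a³/μ) = 2π × 3.292×10³ = 2.068×10⁴ s.
= 344.7 minutes.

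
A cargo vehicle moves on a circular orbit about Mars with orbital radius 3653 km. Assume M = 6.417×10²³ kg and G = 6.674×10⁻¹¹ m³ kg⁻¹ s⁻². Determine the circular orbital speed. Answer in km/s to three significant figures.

v ≈ 3.42 km/s

μ = GM = 6.674×10⁻¹¹ × 6.417×10²³ = 4.283×10¹³ m³/s².
r = 3653 km = 3.653×10⁶ m.
For a circular orbit v = √(μ/r) = √(4.283×10¹³ / 3.653×10⁶) = √(1.172×10⁷) = 3424 m/s.
That is 3.424 km/s.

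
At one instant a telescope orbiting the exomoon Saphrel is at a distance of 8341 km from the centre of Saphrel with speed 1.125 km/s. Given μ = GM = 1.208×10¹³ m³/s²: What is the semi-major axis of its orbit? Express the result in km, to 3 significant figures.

r = 8.341×10⁶ m.
Vis-viva rearranged: 1/a = 2/r − v²/μ = 2.398×10⁻⁷ − 1.048×10⁻⁷ = 1.350×10⁻⁷ m⁻¹.
a = 7.407×10⁶ m = 7406.9 km.

a ≈ 7410 km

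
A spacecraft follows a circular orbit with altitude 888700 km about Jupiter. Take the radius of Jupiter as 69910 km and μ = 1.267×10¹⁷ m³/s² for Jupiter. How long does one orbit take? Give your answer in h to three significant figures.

r = 69910 + 888700 = 958610 km = 9.5861×10⁸ m.
Kepler's third law: T = 2π√(r³/μ) = 2π√((9.586×10⁸)³ / 1.267×10¹⁷).
r³/μ = 6.953×10⁹ s², so T = 2π × 8.338×10⁴ = 5.239×10⁵ s.
Converting: 5.239×10⁵ s ÷ 3600 = 145.5 h.

T ≈ 146 h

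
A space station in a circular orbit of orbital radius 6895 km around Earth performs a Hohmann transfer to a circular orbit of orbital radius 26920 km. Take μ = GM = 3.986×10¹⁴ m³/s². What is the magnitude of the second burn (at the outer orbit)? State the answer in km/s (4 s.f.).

Δv ≈ 1.391 km/s

r₁ = 6895 km = 6.895×10⁶ m.
r₂ = 26920 km = 2.692×10⁷ m.
Transfer ellipse a_t = (r₁ + r₂)/2 = 1.691×10⁷ m.
At r₁: circular v_c1 = √(μ/r₁) = 7603 m/s; transfer-perigee v_p = √[μ(2/r₁ − 1/a_t)] = 9594 m/s.
At r₂: circular v_c2 = √(μ/r₂) = 3848 m/s; transfer-apogee v_a = √[μ(2/r₂ − 1/a_t)] = 2457 m/s.
Δv₂ = v_c2 − v_a = 1391 m/s.
= 1.391 km/s.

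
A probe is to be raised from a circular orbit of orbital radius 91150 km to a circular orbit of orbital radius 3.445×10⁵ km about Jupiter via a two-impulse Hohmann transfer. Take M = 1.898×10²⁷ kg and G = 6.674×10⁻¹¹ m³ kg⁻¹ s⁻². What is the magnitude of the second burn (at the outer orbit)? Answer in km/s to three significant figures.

μ = GM = 6.674×10⁻¹¹ × 1.898×10²⁷ = 1.267×10¹⁷ m³/s².
r₁ = 91150 km = 9.115×10⁷ m.
r₂ = 3.445×10⁵ km = 3.445×10⁸ m.
Transfer ellipse a_t = (r₁ + r₂)/2 = 2.178×10⁸ m.
At r₁: circular v_c1 = √(μ/r₁) = 37280 m/s; transfer-perijove v_p = √[μ(2/r₁ − 1/a_t)] = 46880 m/s.
At r₂: circular v_c2 = √(μ/r₂) = 19180 m/s; transfer-apojove v_a = √[μ(2/r₂ − 1/a_t)] = 12400 m/s.
Δv₂ = v_c2 − v_a = 6771 m/s.
= 6.771 km/s.

Δv ≈ 6.77 km/s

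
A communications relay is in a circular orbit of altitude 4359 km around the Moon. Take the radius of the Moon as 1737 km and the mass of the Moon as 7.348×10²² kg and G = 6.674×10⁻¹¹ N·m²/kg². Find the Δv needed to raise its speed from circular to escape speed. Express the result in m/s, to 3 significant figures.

μ = GM = 6.674×10⁻¹¹ × 7.348×10²² = 4.904×10¹² m³/s².
r = 1737 + 4359 = 6096.0 km = 6.0960×10⁶ m.
Circular speed v_c = √(μ/r) = 896.9 m/s.
Escape speed v_esc = √(2μ/r) = √2 × v_c = 1268 m/s.
Δv = v_esc − v_c = 371.5 m/s.

Δv ≈ 372 m/s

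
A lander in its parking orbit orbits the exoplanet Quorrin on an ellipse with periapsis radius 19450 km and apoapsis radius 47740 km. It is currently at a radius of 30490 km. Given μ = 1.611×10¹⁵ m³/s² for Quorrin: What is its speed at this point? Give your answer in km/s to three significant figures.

v ≈ 7.60 km/s

Semi-major axis a = (r_p + r_a)/2 = 33595 km = 3.360×10⁷ m.
Vis-viva: v² = μ(2/r − 1/a) = 1.611×10¹⁵ × (6.560×10⁻⁸ − 2.977×10⁻⁸) = 5.772×10⁷ m²/s².
v = 7597 m/s = 7.597 km/s.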